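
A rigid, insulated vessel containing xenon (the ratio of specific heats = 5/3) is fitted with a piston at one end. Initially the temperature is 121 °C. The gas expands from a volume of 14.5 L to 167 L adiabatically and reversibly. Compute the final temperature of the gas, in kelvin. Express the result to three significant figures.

Adiabatic: T₁V₁^(γ−1) = T₂V₂^(γ−1) ⇒ T₂ = T₁ (V₁/V₂)^(γ−1).
T₁ = 121 °C = 394.1 K.
T₂ = 394.1 × (14.5/167)^(2/3) = 77.29 K.

T₂ ≈ 77.3 K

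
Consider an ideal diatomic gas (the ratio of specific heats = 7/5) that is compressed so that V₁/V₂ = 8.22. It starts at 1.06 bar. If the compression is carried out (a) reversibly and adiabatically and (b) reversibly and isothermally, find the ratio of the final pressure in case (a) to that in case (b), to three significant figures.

P_adiabatic / P_isothermal ≈ 2.32

Isothermal: P_b = P₁(V₁/V₂) = 1.06×8.22.
Adiabatic: P_a = P₁(V₁/V₂)^γ = 1.06×8.22^(7/5).
P_a/P_b = (V₁/V₂)^(γ−1) = 8.22^(2/5) = 2.322.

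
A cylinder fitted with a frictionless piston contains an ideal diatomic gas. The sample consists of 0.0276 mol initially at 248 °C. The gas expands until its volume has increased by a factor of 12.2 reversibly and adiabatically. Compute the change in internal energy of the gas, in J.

Adiabatic: T₁V₁^(γ−1) = T₂V₂^(γ−1) ⇒ T₂ = T₁ (V₁/V₂)^(γ−1).
γ = 7/5 for a diatomic ideal gas, so γ−1 = 2/5.
T₁ = 248 °C = 521.1 K.
T₂ = 521.1 × (1/12.2)^(2/5) = 191.6 K.
Q = 0, so ΔU = W_on_gas = nCᵥΔT with Cᵥ = R/(γ−1) = 20.79 J/(mol·K).
ΔU = 0.0276 × 20.79 × (191.6 − 521.1) = -189 J.

ΔU ≈ -189 J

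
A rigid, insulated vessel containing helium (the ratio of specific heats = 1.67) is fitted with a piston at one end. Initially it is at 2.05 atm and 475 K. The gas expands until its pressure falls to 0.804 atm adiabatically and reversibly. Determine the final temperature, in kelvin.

Adiabatic: T₂/T₁ = (P₂/P₁)^((γ−1)/γ).
T₂ = 475 × (0.804/2.05)^(0.401) = 326.3 K.

T₂ ≈ 326 K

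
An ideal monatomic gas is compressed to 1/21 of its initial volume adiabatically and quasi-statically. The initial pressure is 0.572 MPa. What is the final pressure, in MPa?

Adiabatic: P₁V₁^γ = P₂V₂^γ ⇒ P₂ = P₁ (V₁/V₂)^γ.
For a monatomic ideal gas γ = 5/3.
P₂ = 0.572 × 21^(5/3) = 91.43 MPa.

P₂ ≈ 91.4 MPa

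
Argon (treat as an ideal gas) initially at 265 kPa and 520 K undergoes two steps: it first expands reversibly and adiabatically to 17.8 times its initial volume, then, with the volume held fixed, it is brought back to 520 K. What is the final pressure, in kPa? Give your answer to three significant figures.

P₃ ≈ 14.9 kPa

For a monatomic ideal gas γ = 5/3.
Adiabatic step (PV^γ = const): P₂ = 265×(1/17.8)^(5/3) = 2.184 kPa; T₂ = 520×(1/17.8)^(2/3) = 76.28 K.
Isochoric: P₃ = P₂(T₃/T₂) = 2.184 × (520/76.28) = 14.89 kPa.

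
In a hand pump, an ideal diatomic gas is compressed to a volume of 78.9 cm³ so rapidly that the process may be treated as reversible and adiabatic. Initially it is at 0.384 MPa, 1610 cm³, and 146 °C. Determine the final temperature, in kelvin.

T₂ ≈ 1400 K

Adiabatic: T₁V₁^(γ−1) = T₂V₂^(γ−1) ⇒ T₂ = T₁ (V₁/V₂)^(γ−1).
γ = 7/5 for a diatomic ideal gas.
T₁ = 146 °C = 419.1 K.
T₂ = 419.1 × (1610/78.9)^(2/5) = 1400 K.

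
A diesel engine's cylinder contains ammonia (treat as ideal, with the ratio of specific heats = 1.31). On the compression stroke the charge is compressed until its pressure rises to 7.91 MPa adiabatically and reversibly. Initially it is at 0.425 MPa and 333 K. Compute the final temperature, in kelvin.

T₂ ≈ 665 K

Along an adiabat T P^((1−γ)/γ) is constant, so T₂ = T₁ (P₂/P₁)^((γ−1)/γ).
T₂ = 333 × (7.91/0.425)^(0.237) = 665.2 K.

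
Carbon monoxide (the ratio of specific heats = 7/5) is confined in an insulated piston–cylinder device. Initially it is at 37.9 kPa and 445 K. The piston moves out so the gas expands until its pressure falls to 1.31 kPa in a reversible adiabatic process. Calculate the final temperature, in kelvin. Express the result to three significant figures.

Along an adiabat T P^((1−γ)/γ) is constant, so T₂ = T₁ (P₂/P₁)^((γ−1)/γ).
T₂ = 445 × (1.31/37.9)^(2/7) = 170.1 K.

T₂ ≈ 170 K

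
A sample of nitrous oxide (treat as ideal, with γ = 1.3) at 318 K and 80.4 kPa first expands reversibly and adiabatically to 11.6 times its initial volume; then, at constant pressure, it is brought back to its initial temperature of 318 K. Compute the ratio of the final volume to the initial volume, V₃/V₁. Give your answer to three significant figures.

Adiabatic step: V₂/V₁ = 11.6; T₂ = T₁·(1/11.6)^(0.3) = 152.4 K.
Isobaric step: V₃/V₂ = T₃/T₂ = 318/152.4.
V₃/V₁ = (V₂/V₁)(V₃/V₂) = 11.6 × (318/152.4) = 24.2.

V₃/V₁ ≈ 24.2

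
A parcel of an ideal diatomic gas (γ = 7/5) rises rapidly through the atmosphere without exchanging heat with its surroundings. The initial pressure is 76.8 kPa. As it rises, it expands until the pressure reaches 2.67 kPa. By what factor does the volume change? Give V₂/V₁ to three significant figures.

From PV^γ = const, V₂/V₁ = (P₁/P₂)^(1/γ).
V₂/V₁ = (76.8/2.67)^(5/7) = 11.02.

V₂/V₁ ≈ 11.0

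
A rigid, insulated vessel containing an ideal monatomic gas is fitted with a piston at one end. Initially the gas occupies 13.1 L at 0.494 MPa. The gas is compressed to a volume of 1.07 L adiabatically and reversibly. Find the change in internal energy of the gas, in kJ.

ΔU ≈ 41.9 kJ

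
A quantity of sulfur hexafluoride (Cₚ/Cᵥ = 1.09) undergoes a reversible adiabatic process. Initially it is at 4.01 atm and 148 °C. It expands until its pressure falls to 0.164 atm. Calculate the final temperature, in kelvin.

T₂ ≈ 323 K

Adiabatic: T₂/T₁ = (P₂/P₁)^((γ−1)/γ).
T₁ = 148 °C = 421.1 K.
T₂ = 421.1 × (0.164/4.01)^(0.0826) = 323.4 K.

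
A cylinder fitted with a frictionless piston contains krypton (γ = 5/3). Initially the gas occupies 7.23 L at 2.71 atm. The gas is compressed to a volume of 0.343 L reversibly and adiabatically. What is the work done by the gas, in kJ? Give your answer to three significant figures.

P₂ = P₁(V₁/V₂)^γ = 2.71×(7.23/0.343)^(5/3) = 435.9 atm.
For a reversible adiabat, W_by_gas = (P₁V₁ − P₂V₂)/(γ−1).
W_by = (274600×0.00723 − 4.417×10^7×0.000343) / (2/3) = -19750 J.

W ≈ -19.7 kJ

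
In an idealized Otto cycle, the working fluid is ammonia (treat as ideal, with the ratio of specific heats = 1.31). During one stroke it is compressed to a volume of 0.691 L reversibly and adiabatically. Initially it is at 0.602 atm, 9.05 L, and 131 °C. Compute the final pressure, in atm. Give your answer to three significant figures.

Since PV^γ is constant along a reversible adiabat, P₂ = P₁ (V₁/V₂)^γ.
P₂ = 0.602 × (9.05/0.691)^(1.31) = 17.5 atm.

P₂ ≈ 17.5 atm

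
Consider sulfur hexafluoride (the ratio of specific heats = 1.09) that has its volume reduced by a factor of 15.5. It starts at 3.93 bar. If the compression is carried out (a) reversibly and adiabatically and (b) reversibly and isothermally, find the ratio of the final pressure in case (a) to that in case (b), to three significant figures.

P_adiabatic / P_isothermal ≈ 1.28

Isothermal: P_b = P₁(V₁/V₂) = 3.93×15.5.
Adiabatic: P_a = P₁(V₁/V₂)^γ = 3.93×15.5^(1.09).
P_a/P_b = (V₁/V₂)^(γ−1) = 15.5^(0.09) = 1.28.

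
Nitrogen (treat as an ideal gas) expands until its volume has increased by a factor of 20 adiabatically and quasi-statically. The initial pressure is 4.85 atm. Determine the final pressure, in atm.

Adiabatic: P₁V₁^γ = P₂V₂^γ ⇒ P₂ = P₁ (V₁/V₂)^γ.
For a diatomic ideal gas γ = 7/5.
P₂ = 4.85 × (1/20)^(7/5) = 0.07316 atm.

P₂ ≈ 0.0732 atm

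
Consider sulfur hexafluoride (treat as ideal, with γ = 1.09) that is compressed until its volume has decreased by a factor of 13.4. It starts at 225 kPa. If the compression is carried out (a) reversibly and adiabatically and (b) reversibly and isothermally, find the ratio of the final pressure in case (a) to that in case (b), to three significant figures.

P_adiabatic / P_isothermal ≈ 1.26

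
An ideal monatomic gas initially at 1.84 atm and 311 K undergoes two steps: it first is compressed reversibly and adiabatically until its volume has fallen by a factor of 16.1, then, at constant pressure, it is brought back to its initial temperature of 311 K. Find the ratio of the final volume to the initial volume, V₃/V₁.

For a monatomic ideal gas γ = 5/3.
Adiabatic step: V₂/V₁ = 0.06211; T₂ = T₁·16.1^(2/3) = 1983 K.
Isobaric step: V₃/V₂ = T₃/T₂ = 311/1983.
V₃/V₁ = (V₂/V₁)(V₃/V₂) = 0.06211 × (311/1983) = 0.009741.

V₃/V₁ ≈ 0.00974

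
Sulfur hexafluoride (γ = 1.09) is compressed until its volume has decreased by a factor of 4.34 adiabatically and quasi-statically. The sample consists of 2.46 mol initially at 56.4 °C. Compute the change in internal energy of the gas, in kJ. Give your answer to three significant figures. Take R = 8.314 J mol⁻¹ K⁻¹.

For a reversible adiabat TV^(γ−1) is constant, so T₂ = T₁ (V₁/V₂)^(γ−1).
T₁ = 56.4 °C = 329.5 K.
T₂ = 329.5 × 4.34^(0.09) = 376.1 K.
Q = 0, so ΔU = W_on_gas = nCᵥΔT with Cᵥ = R/(γ−1) = 92.38 J/(mol·K).
ΔU = 2.46 × 92.38 × (376.1 − 329.5) = 10580 J.

ΔU ≈ 10.6 kJ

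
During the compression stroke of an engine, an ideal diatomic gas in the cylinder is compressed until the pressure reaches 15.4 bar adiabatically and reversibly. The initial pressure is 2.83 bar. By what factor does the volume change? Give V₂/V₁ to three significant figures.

V₂/V₁ ≈ 0.298

From PV^γ = const, V₂/V₁ = (P₁/P₂)^(1/γ).
For a diatomic ideal gas γ = 7/5.
V₂/V₁ = (2.83/15.4)^(5/7) = 0.2982.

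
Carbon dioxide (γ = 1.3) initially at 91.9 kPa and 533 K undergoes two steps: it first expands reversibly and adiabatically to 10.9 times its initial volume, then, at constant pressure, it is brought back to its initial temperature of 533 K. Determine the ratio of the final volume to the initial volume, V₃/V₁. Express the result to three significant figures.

V₃/V₁ ≈ 22.3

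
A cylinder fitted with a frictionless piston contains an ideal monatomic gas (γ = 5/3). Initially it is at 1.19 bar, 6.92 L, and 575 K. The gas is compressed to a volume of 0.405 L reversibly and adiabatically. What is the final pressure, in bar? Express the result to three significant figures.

Since PV^γ is constant along a reversible adiabat, P₂ = P₁ (V₁/V₂)^γ.
P₂ = 1.19 × (6.92/0.405)^(5/3) = 134.9 bar.

P₂ ≈ 135 bar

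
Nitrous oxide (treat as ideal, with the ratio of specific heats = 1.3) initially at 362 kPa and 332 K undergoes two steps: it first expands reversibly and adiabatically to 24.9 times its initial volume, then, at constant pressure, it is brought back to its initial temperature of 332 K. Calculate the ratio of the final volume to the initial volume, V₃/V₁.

V₃/V₁ ≈ 65.3

Adiabatic step: V₂/V₁ = 24.9; T₂ = T₁·(1/24.9)^(0.3) = 126.6 K.
Isobaric step: V₃/V₂ = T₃/T₂ = 332/126.6.
V₃/V₁ = (V₂/V₁)(V₃/V₂) = 24.9 × (332/126.6) = 65.32.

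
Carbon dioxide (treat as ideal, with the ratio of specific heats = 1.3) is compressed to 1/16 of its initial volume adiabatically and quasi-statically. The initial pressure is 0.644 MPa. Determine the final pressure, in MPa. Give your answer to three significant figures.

Since PV^γ is constant along a reversible adiabat, P₂ = P₁ (V₁/V₂)^γ.
P₂ = 0.644 × 16^(1.3) = 23.67 MPa.

P₂ ≈ 23.7 MPa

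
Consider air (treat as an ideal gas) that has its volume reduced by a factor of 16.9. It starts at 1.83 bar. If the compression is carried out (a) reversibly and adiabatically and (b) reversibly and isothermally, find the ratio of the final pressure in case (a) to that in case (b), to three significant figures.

For a diatomic ideal gas γ = 7/5.
Isothermal: P_b = P₁(V₁/V₂) = 1.83×16.9.
Adiabatic: P_a = P₁(V₁/V₂)^γ = 1.83×16.9^(7/5).
P_a/P_b = (V₁/V₂)^(γ−1) = 16.9^(2/5) = 3.099.

P_adiabatic / P_isothermal ≈ 3.10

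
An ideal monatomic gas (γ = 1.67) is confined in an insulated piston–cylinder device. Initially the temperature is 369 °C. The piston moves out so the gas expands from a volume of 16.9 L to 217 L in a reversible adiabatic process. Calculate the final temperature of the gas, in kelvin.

T₂ ≈ 116 K

Adiabatic: T₁V₁^(γ−1) = T₂V₂^(γ−1) ⇒ T₂ = T₁ (V₁/V₂)^(γ−1).
T₁ = 369 °C = 642.1 K.
T₂ = 642.1 × (16.9/217)^(0.67) = 116.1 K.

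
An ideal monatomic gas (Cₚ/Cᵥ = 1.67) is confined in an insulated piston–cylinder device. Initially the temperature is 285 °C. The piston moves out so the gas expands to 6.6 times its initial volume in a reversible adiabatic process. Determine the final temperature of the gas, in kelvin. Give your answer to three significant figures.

T₂ ≈ 158 K

Adiabatic: T₁V₁^(γ−1) = T₂V₂^(γ−1) ⇒ T₂ = T₁ (V₁/V₂)^(γ−1).
T₁ = 285 °C = 558.1 K.
T₂ = 558.1 × (1/6.6)^(0.67) = 157.6 K.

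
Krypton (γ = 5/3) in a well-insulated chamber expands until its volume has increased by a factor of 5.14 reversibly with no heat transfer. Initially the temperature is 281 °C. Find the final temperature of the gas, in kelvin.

T₂ ≈ 186 K

Adiabatic: T₁V₁^(γ−1) = T₂V₂^(γ−1) ⇒ T₂ = T₁ (V₁/V₂)^(γ−1).
T₁ = 281 °C = 554.1 K.
T₂ = 554.1 × (1/5.14)^(2/3) = 186.1 K.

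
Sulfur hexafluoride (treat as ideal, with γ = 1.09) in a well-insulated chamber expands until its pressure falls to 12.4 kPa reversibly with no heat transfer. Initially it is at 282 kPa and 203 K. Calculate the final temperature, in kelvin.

Adiabatic: T₂/T₁ = (P₂/P₁)^((γ−1)/γ).
T₂ = 203 × (12.4/282)^(0.0826) = 156.8 K.

T₂ ≈ 157 K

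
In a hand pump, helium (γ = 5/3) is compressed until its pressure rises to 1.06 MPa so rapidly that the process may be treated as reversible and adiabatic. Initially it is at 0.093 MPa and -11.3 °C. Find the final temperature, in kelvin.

T₂ ≈ 693 K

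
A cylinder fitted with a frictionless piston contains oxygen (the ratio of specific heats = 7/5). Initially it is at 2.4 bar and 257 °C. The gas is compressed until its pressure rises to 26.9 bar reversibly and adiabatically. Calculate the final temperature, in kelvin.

Along an adiabat T P^((1−γ)/γ) is constant, so T₂ = T₁ (P₂/P₁)^((γ−1)/γ).
T₁ = 257 °C = 530.1 K.
T₂ = 530.1 × (26.9/2.4)^(2/7) = 1057 K.

T₂ ≈ 1060 K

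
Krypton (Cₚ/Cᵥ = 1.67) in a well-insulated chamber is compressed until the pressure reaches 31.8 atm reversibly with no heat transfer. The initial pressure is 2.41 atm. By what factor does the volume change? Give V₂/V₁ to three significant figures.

From PV^γ = const, V₂/V₁ = (P₁/P₂)^(1/γ).
V₂/V₁ = (2.41/31.8)^(0.599) = 0.2134.

V₂/V₁ ≈ 0.213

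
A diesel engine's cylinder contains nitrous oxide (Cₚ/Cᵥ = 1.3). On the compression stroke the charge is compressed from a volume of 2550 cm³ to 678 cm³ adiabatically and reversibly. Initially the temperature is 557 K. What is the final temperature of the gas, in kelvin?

T₂ ≈ 829 K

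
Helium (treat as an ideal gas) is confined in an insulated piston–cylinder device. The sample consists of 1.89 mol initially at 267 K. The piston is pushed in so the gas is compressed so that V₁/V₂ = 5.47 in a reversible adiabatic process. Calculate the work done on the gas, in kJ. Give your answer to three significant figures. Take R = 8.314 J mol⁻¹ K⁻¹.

Adiabatic: T₁V₁^(γ−1) = T₂V₂^(γ−1) ⇒ T₂ = T₁ (V₁/V₂)^(γ−1).
γ = 5/3 for a monatomic ideal gas, so γ−1 = 2/3.
T₂ = 267 × 5.47^(2/3) = 828.9 K.
Q = 0, so ΔU = W_on_gas = nCᵥΔT with Cᵥ = R/(γ−1) = 12.47 J/(mol·K).
ΔU = 1.89 × 12.47 × (828.9 − 267) = 13240 J.

W ≈ 13.2 kJ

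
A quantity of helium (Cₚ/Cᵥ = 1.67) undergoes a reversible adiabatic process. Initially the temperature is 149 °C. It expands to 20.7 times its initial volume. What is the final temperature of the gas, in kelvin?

T₂ ≈ 55.4 K

For a reversible adiabat TV^(γ−1) is constant, so T₂ = T₁ (V₁/V₂)^(γ−1).
T₁ = 149 °C = 422.1 K.
T₂ = 422.1 × (1/20.7)^(0.67) = 55.43 K.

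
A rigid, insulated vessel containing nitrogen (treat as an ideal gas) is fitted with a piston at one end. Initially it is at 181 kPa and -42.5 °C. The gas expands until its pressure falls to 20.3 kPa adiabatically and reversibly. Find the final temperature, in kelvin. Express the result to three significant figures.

T₂ ≈ 123 K

Along an adiabat T P^((1−γ)/γ) is constant, so T₂ = T₁ (P₂/P₁)^((γ−1)/γ).
For a diatomic ideal gas γ = 7/5, so (γ−1)/γ = 2/7.
T₁ = -42.5 °C = 230.6 K.
T₂ = 230.6 × (20.3/181)^(2/7) = 123.4 K.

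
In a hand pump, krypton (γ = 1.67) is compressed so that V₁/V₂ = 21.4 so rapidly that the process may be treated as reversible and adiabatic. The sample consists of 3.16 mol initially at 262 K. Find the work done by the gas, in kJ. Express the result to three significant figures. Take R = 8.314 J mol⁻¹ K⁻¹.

W ≈ -69.7 kJ

Adiabatic: T₁V₁^(γ−1) = T₂V₂^(γ−1) ⇒ T₂ = T₁ (V₁/V₂)^(γ−1).
T₂ = 262 × 21.4^(0.67) = 2040 K.
Q = 0, so ΔU = W_on_gas = nCᵥΔT with Cᵥ = R/(γ−1) = 12.41 J/(mol·K).
ΔU = 3.16 × 12.41 × (2040 − 262) = 69730 J.
Work done by the gas = −ΔU = -69730 J.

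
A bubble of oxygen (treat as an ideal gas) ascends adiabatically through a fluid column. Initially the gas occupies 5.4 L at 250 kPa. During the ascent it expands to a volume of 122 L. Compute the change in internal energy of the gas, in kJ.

ΔU ≈ -2.41 kJ

γ = 7/5 for a diatomic ideal gas.
P₂ = P₁(V₁/V₂)^γ = 250×(5.4/122)^(7/5) = 3.18 kPa.
For a reversible adiabat, W_by_gas = (P₁V₁ − P₂V₂)/(γ−1).
W_by = (250000×0.0054 − 3180×0.122) / (2/5) = 2405 J.
Q = 0 ⇒ ΔU = −W_by = -2405 J.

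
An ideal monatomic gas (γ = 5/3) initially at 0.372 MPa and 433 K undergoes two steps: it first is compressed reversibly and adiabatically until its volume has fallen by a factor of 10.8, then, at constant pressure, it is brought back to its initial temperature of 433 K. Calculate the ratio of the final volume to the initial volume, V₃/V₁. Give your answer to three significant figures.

Adiabatic step: V₂/V₁ = 0.09259; T₂ = T₁·10.8^(2/3) = 2116 K.
Isobaric step: V₃/V₂ = T₃/T₂ = 433/2116.
V₃/V₁ = (V₂/V₁)(V₃/V₂) = 0.09259 × (433/2116) = 0.01895.

V₃/V₁ ≈ 0.0190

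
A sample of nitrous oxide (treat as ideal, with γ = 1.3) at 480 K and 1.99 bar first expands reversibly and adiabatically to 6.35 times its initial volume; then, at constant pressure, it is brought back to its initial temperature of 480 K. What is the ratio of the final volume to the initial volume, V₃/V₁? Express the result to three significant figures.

Adiabatic step: V₂/V₁ = 6.35; T₂ = T₁·(1/6.35)^(0.3) = 275.7 K.
Isobaric step: V₃/V₂ = T₃/T₂ = 480/275.7.
V₃/V₁ = (V₂/V₁)(V₃/V₂) = 6.35 × (480/275.7) = 11.06.

V₃/V₁ ≈ 11.1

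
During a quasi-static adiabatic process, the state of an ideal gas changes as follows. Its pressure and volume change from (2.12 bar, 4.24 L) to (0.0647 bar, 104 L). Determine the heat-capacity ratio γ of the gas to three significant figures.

PV^γ = const ⇒ γ = ln(P₂/P₁) / ln(V₁/V₂).
γ = ln(0.0647/2.12) / ln(4.24/104) = 1.09.

γ ≈ 1.09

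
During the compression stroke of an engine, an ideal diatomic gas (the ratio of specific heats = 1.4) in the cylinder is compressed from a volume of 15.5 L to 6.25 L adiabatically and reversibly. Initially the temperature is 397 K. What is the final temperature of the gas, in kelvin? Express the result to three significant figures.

T₂ ≈ 571 K

For a reversible adiabat TV^(γ−1) is constant, so T₂ = T₁ (V₁/V₂)^(γ−1).
T₂ = 397 × (15.5/6.25)^(0.4) = 570.9 K.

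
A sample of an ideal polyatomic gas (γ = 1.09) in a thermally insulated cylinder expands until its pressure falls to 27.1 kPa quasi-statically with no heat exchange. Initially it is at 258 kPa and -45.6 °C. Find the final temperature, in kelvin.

Along an adiabat T P^((1−γ)/γ) is constant, so T₂ = T₁ (P₂/P₁)^((γ−1)/γ).
T₁ = -45.6 °C = 227.5 K.
T₂ = 227.5 × (27.1/258)^(0.0826) = 188.9 K.

T₂ ≈ 189 K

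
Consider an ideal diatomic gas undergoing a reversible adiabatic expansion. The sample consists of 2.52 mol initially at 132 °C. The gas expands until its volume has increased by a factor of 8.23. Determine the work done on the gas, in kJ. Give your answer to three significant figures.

W ≈ -12.1 kJ

Adiabatic: T₁V₁^(γ−1) = T₂V₂^(γ−1) ⇒ T₂ = T₁ (V₁/V₂)^(γ−1).
γ = 7/5 for a diatomic ideal gas, so γ−1 = 2/5.
T₁ = 132 °C = 405.1 K.
T₂ = 405.1 × (1/8.23)^(2/5) = 174.4 K.
Q = 0, so ΔU = W_on_gas = nCᵥΔT with Cᵥ = R/(γ−1) = 20.79 J/(mol·K).
ΔU = 2.52 × 20.79 × (174.4 − 405.1) = -12090 J.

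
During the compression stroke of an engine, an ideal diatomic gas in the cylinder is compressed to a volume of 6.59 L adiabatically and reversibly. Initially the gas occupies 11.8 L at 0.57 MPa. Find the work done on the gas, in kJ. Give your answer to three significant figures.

γ = 7/5 for a diatomic ideal gas.
P₂ = P₁(V₁/V₂)^γ = 0.57×(11.8/6.59)^(7/5) = 1.288 MPa.
For a reversible adiabat, W_by_gas = (P₁V₁ − P₂V₂)/(γ−1).
W_by = (570000×0.0118 − 1.288×10^6×0.00659) / (2/5) = -4412 J.
W_on_gas = −W_by = 4412 J.

W ≈ 4.41 kJ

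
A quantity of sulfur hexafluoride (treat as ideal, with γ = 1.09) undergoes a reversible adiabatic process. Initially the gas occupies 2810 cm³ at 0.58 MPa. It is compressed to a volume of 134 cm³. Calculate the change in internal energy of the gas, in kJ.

ΔU ≈ 5.71 kJ

P₂ = P₁(V₁/V₂)^γ = 0.58×(2810/134)^(1.09) = 15.99 MPa.
For a reversible adiabat, W_by_gas = (P₁V₁ − P₂V₂)/(γ−1).
W_by = (580000×0.00281 − 1.599×10^7×0.000134) / (0.09) = -5705 J.
Q = 0 ⇒ ΔU = −W_by = 5705 J.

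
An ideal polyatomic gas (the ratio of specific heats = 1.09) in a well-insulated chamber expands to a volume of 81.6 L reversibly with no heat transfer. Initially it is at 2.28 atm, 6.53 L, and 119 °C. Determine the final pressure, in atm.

P₂ ≈ 0.145 atm

Since PV^γ is constant along a reversible adiabat, P₂ = P₁ (V₁/V₂)^γ.
P₂ = 2.28 × (6.53/81.6)^(1.09) = 0.1454 atm.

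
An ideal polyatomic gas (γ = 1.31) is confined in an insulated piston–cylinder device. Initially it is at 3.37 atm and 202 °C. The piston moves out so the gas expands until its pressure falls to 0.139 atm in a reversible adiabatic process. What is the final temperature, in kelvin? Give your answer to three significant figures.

Along an adiabat T P^((1−γ)/γ) is constant, so T₂ = T₁ (P₂/P₁)^((γ−1)/γ).
T₁ = 202 °C = 475.1 K.
T₂ = 475.1 × (0.139/3.37)^(0.237) = 223.4 K.

T₂ ≈ 223 K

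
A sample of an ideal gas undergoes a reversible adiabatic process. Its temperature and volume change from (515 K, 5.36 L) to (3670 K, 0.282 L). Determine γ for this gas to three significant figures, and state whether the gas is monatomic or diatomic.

γ ≈ 1.67; monatomic

TV^(γ−1) = const ⇒ γ − 1 = ln(T₂/T₁) / ln(V₁/V₂).
γ = 1 + ln(3670/515) / ln(5.36/0.282) = 1.667.
γ ≈ 1.67 is close to 5/3, so the gas is monatomic.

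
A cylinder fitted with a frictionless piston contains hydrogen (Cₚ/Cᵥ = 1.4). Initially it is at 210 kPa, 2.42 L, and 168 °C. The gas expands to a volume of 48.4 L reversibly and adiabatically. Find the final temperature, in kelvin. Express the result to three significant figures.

For a reversible adiabat TV^(γ−1) is constant, so T₂ = T₁ (V₁/V₂)^(γ−1).
T₁ = 168 °C = 441.1 K.
T₂ = 441.1 × (2.42/48.4)^(0.4) = 133.1 K.

T₂ ≈ 133 K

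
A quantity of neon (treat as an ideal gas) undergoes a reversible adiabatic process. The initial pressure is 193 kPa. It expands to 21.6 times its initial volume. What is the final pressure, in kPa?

P₂ ≈ 1.15 kPa

Adiabatic: P₁V₁^γ = P₂V₂^γ ⇒ P₂ = P₁ (V₁/V₂)^γ.
For a monatomic ideal gas γ = 5/3.
P₂ = 193 × (1/21.6)^(5/3) = 1.152 kPa.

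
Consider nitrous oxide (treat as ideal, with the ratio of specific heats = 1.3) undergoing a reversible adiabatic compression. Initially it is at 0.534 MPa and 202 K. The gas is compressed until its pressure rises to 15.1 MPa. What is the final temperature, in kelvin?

Along an adiabat T P^((1−γ)/γ) is constant, so T₂ = T₁ (P₂/P₁)^((γ−1)/γ).
T₂ = 202 × (15.1/0.534)^(0.231) = 436.8 K.

T₂ ≈ 437 K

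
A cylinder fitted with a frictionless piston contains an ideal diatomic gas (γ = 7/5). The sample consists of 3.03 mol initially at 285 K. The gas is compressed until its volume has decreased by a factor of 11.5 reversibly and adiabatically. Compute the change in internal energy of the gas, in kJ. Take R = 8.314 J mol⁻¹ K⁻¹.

ΔU ≈ 29.7 kJ

For a reversible adiabat TV^(γ−1) is constant, so T₂ = T₁ (V₁/V₂)^(γ−1).
T₂ = 285 × 11.5^(2/5) = 757 K.
Q = 0, so ΔU = W_on_gas = nCᵥΔT with Cᵥ = R/(γ−1) = 20.79 J/(mol·K).
ΔU = 3.03 × 20.79 × (757 − 285) = 29730 J.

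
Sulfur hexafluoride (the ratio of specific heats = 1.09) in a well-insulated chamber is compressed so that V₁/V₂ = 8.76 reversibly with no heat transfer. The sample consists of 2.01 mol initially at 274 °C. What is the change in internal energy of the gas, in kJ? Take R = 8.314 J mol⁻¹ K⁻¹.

Adiabatic: T₁V₁^(γ−1) = T₂V₂^(γ−1) ⇒ T₂ = T₁ (V₁/V₂)^(γ−1).
T₁ = 274 °C = 547.1 K.
T₂ = 547.1 × 8.76^(0.09) = 665.2 K.
Q = 0, so ΔU = W_on_gas = nCᵥΔT with Cᵥ = R/(γ−1) = 92.38 J/(mol·K).
ΔU = 2.01 × 92.38 × (665.2 − 547.1) = 21910 J.

ΔU ≈ 21.9 kJ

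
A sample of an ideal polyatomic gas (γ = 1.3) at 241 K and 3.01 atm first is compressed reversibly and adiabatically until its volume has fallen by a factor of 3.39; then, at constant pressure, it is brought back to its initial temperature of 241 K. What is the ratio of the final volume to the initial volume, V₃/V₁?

Adiabatic step: V₂/V₁ = 0.295; T₂ = T₁·3.39^(0.3) = 347.6 K.
Isobaric step: V₃/V₂ = T₃/T₂ = 241/347.6.
V₃/V₁ = (V₂/V₁)(V₃/V₂) = 0.295 × (241/347.6) = 0.2045.

V₃/V₁ ≈ 0.205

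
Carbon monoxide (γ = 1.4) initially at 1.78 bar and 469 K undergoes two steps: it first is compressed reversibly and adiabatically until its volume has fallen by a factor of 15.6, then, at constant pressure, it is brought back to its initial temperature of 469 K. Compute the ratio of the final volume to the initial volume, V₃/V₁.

V₃/V₁ ≈ 0.0214

Adiabatic step: V₂/V₁ = 0.0641; T₂ = T₁·15.6^(0.4) = 1407 K.
Isobaric step: V₃/V₂ = T₃/T₂ = 469/1407.
V₃/V₁ = (V₂/V₁)(V₃/V₂) = 0.0641 × (469/1407) = 0.02136.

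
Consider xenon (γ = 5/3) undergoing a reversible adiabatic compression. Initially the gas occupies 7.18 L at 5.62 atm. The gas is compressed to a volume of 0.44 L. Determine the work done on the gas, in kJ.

W ≈ 33.3 kJ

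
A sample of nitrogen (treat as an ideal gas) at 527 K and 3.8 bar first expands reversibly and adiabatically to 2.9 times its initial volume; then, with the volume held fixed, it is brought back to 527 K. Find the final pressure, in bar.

For a diatomic ideal gas γ = 7/5.
Adiabatic step (PV^γ = const): P₂ = 3.8×(1/2.9)^(7/5) = 0.8559 bar; T₂ = 527×(1/2.9)^(2/5) = 344.2 K.
Isochoric: P₃ = P₂(T₃/T₂) = 0.8559 × (527/344.2) = 1.31 bar.

P₃ ≈ 1.31 bar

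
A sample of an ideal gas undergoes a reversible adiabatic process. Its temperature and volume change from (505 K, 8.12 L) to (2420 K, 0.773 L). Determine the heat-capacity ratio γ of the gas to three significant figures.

TV^(γ−1) = const ⇒ γ − 1 = ln(T₂/T₁) / ln(V₁/V₂).
γ = 1 + ln(2420/505) / ln(8.12/0.773) = 1.666.

γ ≈ 1.67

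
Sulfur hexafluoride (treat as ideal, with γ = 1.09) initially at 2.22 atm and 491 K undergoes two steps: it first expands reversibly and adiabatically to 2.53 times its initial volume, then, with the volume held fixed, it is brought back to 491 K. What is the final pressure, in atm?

P₃ ≈ 0.877 atm

Adiabatic step (PV^γ = const): P₂ = 2.22×(1/2.53)^(1.09) = 0.8071 atm; T₂ = 491×(1/2.53)^(0.09) = 451.6 K.
Isochoric: P₃ = P₂(T₃/T₂) = 0.8071 × (491/451.6) = 0.8775 atm.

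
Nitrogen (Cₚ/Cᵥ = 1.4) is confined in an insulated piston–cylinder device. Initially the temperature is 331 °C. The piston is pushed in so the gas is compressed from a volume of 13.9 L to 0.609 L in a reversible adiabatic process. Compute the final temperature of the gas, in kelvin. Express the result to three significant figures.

T₂ ≈ 2110 K

Adiabatic: T₁V₁^(γ−1) = T₂V₂^(γ−1) ⇒ T₂ = T₁ (V₁/V₂)^(γ−1).
T₁ = 331 °C = 604.1 K.
T₂ = 604.1 × (13.9/0.609)^(0.4) = 2111 K.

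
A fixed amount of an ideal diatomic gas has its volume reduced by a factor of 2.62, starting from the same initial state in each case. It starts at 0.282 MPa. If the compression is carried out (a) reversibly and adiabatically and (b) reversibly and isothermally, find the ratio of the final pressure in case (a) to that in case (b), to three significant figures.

P_adiabatic / P_isothermal ≈ 1.47

For a diatomic ideal gas γ = 7/5.
Isothermal: P_b = P₁(V₁/V₂) = 0.282×2.62.
Adiabatic: P_a = P₁(V₁/V₂)^γ = 0.282×2.62^(7/5).
P_a/P_b = (V₁/V₂)^(γ−1) = 2.62^(2/5) = 1.47.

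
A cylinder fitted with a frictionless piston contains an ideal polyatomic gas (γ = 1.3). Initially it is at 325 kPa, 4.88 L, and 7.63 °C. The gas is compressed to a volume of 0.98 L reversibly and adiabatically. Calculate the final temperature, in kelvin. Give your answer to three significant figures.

T₂ ≈ 454 K

For a reversible adiabat TV^(γ−1) is constant, so T₂ = T₁ (V₁/V₂)^(γ−1).
T₁ = 7.63 °C = 280.8 K.
T₂ = 280.8 × (4.88/0.98)^(0.3) = 454.5 K.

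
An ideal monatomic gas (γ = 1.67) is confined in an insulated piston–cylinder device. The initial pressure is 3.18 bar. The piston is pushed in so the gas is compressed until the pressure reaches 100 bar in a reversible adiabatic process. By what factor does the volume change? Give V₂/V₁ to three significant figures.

V₂/V₁ ≈ 0.127

From PV^γ = const, V₂/V₁ = (P₁/P₂)^(1/γ).
V₂/V₁ = (3.18/100)^(0.599) = 0.1268.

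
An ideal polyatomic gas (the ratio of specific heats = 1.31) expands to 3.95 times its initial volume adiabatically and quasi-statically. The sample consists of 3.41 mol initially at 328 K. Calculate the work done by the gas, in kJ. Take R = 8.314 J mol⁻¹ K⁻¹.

W ≈ 10.4 kJ

For a reversible adiabat TV^(γ−1) is constant, so T₂ = T₁ (V₁/V₂)^(γ−1).
T₂ = 328 × (1/3.95)^(0.31) = 214.3 K.
Q = 0, so ΔU = W_on_gas = nCᵥΔT with Cᵥ = R/(γ−1) = 26.82 J/(mol·K).
ΔU = 3.41 × 26.82 × (214.3 − 328) = -10400 J.
Work done by the gas = −ΔU = 10400 J.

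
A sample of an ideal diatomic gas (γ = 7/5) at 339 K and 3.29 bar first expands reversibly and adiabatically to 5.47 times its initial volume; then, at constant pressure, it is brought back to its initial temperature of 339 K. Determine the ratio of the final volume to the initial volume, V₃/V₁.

V₃/V₁ ≈ 10.8

Adiabatic step: V₂/V₁ = 5.47; T₂ = T₁·(1/5.47)^(2/5) = 171.8 K.
Isobaric step: V₃/V₂ = T₃/T₂ = 339/171.8.
V₃/V₁ = (V₂/V₁)(V₃/V₂) = 5.47 × (339/171.8) = 10.79.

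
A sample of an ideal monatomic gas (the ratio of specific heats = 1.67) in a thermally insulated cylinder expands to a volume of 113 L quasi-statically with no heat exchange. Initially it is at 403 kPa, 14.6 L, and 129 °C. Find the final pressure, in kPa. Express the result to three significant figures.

P₂ ≈ 13.2 kPa

Adiabatic: P₁V₁^γ = P₂V₂^γ ⇒ P₂ = P₁ (V₁/V₂)^γ.
P₂ = 403 × (14.6/113)^(1.67) = 13.22 kPa.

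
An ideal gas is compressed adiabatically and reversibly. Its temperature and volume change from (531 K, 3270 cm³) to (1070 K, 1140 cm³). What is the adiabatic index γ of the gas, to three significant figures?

TV^(γ−1) = const ⇒ γ − 1 = ln(T₂/T₁) / ln(V₁/V₂).
γ = 1 + ln(1070/531) / ln(3270/1140) = 1.665.

γ ≈ 1.66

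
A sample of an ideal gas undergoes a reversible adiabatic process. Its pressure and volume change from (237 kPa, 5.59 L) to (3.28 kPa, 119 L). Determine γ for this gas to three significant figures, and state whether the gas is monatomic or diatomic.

PV^γ = const ⇒ γ = ln(P₂/P₁) / ln(V₁/V₂).
γ = ln(3.28/237) / ln(5.59/119) = 1.4.
γ ≈ 1.40 is close to 7/5, so the gas is diatomic.

γ ≈ 1.40; diatomic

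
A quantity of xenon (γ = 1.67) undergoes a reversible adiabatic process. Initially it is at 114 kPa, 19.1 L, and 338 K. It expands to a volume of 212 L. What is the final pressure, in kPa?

P₂ ≈ 2.05 kPa

Since PV^γ is constant along a reversible adiabat, P₂ = P₁ (V₁/V₂)^γ.
P₂ = 114 × (19.1/212)^(1.67) = 2.048 kPa.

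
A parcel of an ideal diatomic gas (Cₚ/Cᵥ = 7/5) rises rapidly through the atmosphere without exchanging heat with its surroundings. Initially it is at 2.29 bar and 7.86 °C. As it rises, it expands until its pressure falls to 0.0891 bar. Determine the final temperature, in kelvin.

T₂ ≈ 111 K

Adiabatic: T₂/T₁ = (P₂/P₁)^((γ−1)/γ).
T₁ = 7.86 °C = 281 K.
T₂ = 281 × (0.0891/2.29)^(2/7) = 111.1 K.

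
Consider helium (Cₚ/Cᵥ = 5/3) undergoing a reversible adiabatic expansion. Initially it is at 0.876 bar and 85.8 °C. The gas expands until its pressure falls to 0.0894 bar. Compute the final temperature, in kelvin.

Adiabatic: T₂/T₁ = (P₂/P₁)^((γ−1)/γ).
T₁ = 85.8 °C = 358.9 K.
T₂ = 358.9 × (0.0894/0.876)^(2/5) = 144.1 K.

T₂ ≈ 144 K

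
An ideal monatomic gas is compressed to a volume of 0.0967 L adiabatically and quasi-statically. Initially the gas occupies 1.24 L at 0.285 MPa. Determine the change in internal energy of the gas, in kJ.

γ = 5/3 for a monatomic ideal gas.
P₂ = P₁(V₁/V₂)^γ = 0.285×(1.24/0.0967)^(5/3) = 20.02 MPa.
For a reversible adiabat, W_by_gas = (P₁V₁ − P₂V₂)/(γ−1).
W_by = (285000×0.00124 − 2.002×10^7×9.67×10^-5) / (2/3) = -2374 J.
Q = 0 ⇒ ΔU = −W_by = 2374 J.

ΔU ≈ 2.37 kJ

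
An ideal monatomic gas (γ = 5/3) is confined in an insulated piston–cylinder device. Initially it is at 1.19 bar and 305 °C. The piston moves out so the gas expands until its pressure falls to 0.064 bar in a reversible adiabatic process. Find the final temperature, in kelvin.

T₂ ≈ 180 K

Along an adiabat T P^((1−γ)/γ) is constant, so T₂ = T₁ (P₂/P₁)^((γ−1)/γ).
T₁ = 305 °C = 578.1 K.
T₂ = 578.1 × (0.064/1.19)^(2/5) = 179.6 K.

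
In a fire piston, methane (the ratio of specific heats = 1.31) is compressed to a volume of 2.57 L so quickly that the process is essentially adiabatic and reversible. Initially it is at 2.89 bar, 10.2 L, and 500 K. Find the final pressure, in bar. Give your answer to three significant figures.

P₂ ≈ 17.6 bar

Adiabatic: P₁V₁^γ = P₂V₂^γ ⇒ P₂ = P₁ (V₁/V₂)^γ.
P₂ = 2.89 × (10.2/2.57)^(1.31) = 17.59 bar.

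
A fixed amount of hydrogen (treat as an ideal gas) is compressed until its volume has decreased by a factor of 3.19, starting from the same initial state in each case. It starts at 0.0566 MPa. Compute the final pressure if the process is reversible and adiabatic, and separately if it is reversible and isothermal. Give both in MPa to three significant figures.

For a diatomic ideal gas γ = 7/5.
Isothermal: P₂ = P₁(V₁/V₂) = 0.0566×3.19 = 0.1806 MPa.
Adiabatic: P₂ = P₁(V₁/V₂)^γ = 0.0566×3.19^(7/5) = 0.2872 MPa.

adiabatic: 0.287 MPa; isothermal: 0.181 MPa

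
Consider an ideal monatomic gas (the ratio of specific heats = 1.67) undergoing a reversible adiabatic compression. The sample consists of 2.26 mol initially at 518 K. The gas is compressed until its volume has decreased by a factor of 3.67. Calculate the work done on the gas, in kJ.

W ≈ 20.2 kJ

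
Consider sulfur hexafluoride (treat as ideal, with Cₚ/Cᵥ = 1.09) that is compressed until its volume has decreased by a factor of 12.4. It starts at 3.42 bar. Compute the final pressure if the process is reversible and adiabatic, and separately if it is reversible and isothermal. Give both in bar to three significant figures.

Isothermal: P₂ = P₁(V₁/V₂) = 3.42×12.4 = 42.41 bar.
Adiabatic: P₂ = P₁(V₁/V₂)^γ = 3.42×12.4^(1.09) = 53.19 bar.

adiabatic: 53.2 bar; isothermal: 42.4 bar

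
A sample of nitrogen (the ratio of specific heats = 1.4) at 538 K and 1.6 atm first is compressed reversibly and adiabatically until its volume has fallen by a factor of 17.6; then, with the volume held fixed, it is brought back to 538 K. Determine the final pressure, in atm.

P₃ ≈ 28.2 atm

Adiabatic step (PV^γ = const): P₂ = 1.6×17.6^(1.4) = 88.68 atm; T₂ = 538×17.6^(0.4) = 1694 K.
Isochoric: P₃ = P₂(T₃/T₂) = 88.68 × (538/1694) = 28.16 atm.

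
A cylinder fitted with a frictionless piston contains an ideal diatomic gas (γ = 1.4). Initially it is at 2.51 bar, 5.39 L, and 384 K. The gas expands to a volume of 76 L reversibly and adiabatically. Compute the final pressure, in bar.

P₂ ≈ 0.0618 bar

Adiabatic: P₁V₁^γ = P₂V₂^γ ⇒ P₂ = P₁ (V₁/V₂)^γ.
P₂ = 2.51 × (5.39/76)^(1.4) = 0.06177 bar.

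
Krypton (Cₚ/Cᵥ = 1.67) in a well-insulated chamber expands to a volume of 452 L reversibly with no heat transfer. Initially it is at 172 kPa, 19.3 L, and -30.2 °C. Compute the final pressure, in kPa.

P₂ ≈ 0.888 kPa

Since PV^γ is constant along a reversible adiabat, P₂ = P₁ (V₁/V₂)^γ.
P₂ = 172 × (19.3/452)^(1.67) = 0.8878 kPa.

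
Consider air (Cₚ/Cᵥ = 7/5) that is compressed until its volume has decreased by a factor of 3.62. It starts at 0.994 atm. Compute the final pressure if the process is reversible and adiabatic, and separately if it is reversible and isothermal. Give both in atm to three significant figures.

Isothermal: P₂ = P₁(V₁/V₂) = 0.994×3.62 = 3.598 atm.
Adiabatic: P₂ = P₁(V₁/V₂)^γ = 0.994×3.62^(7/5) = 6.02 atm.

adiabatic: 6.02 atm; isothermal: 3.60 atm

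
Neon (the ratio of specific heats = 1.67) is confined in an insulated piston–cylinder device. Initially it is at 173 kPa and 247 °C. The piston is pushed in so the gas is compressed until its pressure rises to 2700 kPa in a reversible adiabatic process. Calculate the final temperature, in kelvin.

Adiabatic: T₂/T₁ = (P₂/P₁)^((γ−1)/γ).
T₁ = 247 °C = 520.1 K.
T₂ = 520.1 × (2700/173)^(0.401) = 1566 K.

T₂ ≈ 1570 K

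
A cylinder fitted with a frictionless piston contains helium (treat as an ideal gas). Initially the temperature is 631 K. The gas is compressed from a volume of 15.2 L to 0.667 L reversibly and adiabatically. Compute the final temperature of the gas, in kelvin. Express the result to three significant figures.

T₂ ≈ 5070 K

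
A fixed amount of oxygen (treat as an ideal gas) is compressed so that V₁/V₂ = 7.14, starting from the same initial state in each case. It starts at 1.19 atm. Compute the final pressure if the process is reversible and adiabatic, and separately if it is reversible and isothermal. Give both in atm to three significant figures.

For a diatomic ideal gas γ = 7/5.
Isothermal: P₂ = P₁(V₁/V₂) = 1.19×7.14 = 8.497 atm.
Adiabatic: P₂ = P₁(V₁/V₂)^γ = 1.19×7.14^(7/5) = 18.65 atm.

adiabatic: 18.7 atm; isothermal: 8.50 atm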